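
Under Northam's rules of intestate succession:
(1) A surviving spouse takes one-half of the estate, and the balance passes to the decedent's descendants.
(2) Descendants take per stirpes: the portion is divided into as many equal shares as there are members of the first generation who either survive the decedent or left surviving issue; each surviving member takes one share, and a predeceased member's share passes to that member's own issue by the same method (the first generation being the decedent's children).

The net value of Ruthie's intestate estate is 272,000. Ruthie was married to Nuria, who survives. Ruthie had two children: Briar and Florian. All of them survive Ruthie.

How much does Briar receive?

Briar receives 68,000.

Nuria takes one-half of 272,000 = 136,000. The remaining 136,000 passes to the descendants.
The descendants' portion (136,000) is divided into 2 shares of 68,000: Briar and Florian each take 68,000.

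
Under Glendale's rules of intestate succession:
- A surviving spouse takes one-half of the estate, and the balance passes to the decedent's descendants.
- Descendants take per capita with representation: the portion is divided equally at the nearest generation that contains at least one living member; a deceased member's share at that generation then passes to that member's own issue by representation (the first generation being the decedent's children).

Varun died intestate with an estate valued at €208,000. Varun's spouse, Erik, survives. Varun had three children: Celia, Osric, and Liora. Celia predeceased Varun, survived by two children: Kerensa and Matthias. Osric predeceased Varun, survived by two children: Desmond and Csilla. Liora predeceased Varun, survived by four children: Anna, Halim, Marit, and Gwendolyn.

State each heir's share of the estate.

Erik takes one-half of €208,000 = €104,000. The remaining €104,000 passes to the descendants.
No child survives, so the initial division is made at the grandchildren's generation.
The descendants' portion (€104,000) is divided into 8 shares of €13,000: Kerensa, Matthias, Desmond, Csilla, Anna, Halim, Marit, and Gwendolyn each take €13,000.

Erik: €104,000; Kerensa: €13,000; Matthias: €13,000; Desmond: €13,000; Csilla: €13,000; Anna: €13,000; Halim: €13,000; Marit: €13,000; Gwendolyn: €13,000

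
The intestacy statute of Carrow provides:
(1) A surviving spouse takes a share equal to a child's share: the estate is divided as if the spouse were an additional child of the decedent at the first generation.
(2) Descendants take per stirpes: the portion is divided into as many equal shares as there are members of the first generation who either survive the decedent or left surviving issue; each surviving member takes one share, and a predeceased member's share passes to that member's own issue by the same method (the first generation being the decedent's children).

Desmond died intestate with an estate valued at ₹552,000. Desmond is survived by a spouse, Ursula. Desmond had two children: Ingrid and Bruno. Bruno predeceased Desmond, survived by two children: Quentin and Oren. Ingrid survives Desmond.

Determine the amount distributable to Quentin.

The spouse counts as an additional share at the children's level, so there are 3 primary shares of ₹184,000. Ursula takes one such share (₹184,000).
The children's combined portion (₹368,000) is divided into 2 shares of ₹184,000: Ingrid takes ₹184,000; Bruno's ₹184,000 share passes to Bruno's issue.
Bruno's share (₹184,000) is divided into 2 shares of ₹92,000: Quentin and Oren each take ₹92,000.

Quentin receives ₹92,000.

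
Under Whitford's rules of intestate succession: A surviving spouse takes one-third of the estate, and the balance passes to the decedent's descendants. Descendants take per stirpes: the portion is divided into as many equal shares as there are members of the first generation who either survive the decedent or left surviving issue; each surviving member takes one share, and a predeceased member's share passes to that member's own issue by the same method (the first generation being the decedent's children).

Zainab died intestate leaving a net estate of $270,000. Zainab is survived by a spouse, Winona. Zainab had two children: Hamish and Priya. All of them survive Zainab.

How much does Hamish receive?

Winona takes one-third of $270,000 = $90,000. The remaining $180,000 passes to the descendants.
The descendants' portion ($180,000) is divided into 2 shares of $90,000: Hamish and Priya each take $90,000.

Hamish receives $90,000.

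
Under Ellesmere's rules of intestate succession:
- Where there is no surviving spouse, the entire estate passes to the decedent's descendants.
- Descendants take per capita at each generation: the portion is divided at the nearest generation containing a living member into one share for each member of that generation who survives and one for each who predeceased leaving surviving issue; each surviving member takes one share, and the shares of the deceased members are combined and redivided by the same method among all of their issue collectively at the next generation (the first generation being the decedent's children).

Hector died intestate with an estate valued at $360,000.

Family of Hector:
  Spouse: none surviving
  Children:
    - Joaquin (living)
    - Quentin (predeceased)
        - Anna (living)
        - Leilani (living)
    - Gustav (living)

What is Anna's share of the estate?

Anna receives $60,000.

The entire $360,000 passes to the descendants.
That amount ($360,000) is divided at the children's generation into 3 shares of $120,000. Joaquin and Gustav each take $120,000. The remaining share for the deceased Quentin ($120,000) is carried to the next generation.
That pool ($120,000) is divided at the grandchildren's generation equally among Anna and Leilani: $60,000 each.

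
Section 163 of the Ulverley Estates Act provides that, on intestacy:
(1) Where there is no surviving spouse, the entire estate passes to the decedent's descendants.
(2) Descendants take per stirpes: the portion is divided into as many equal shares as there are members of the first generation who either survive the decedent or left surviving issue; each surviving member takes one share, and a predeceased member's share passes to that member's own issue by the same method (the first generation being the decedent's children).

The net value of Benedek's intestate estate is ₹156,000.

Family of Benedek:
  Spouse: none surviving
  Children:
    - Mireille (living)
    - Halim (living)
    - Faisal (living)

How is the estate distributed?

Mireille: ₹52,000; Halim: ₹52,000; Faisal: ₹52,000

The entire ₹156,000 passes to the descendants.
That amount (₹156,000) is divided into 3 shares of ₹52,000: Mireille, Halim, and Faisal each take ₹52,000.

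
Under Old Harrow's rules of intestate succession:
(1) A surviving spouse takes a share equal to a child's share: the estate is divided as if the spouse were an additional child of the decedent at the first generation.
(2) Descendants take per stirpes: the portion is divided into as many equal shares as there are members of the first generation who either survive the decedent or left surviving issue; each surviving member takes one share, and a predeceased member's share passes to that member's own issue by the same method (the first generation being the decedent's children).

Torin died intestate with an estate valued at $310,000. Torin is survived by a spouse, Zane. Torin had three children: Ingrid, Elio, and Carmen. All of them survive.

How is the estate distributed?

The spouse counts as an additional share at the children's level, so there are 4 primary shares of $77,500. Zane takes one such share ($77,500).
The children's combined portion ($232,500) is divided into 3 shares of $77,500: Ingrid, Elio, and Carmen each take $77,500.

Zane: $77,500; Ingrid: $77,500; Elio: $77,500; Carmen: $77,500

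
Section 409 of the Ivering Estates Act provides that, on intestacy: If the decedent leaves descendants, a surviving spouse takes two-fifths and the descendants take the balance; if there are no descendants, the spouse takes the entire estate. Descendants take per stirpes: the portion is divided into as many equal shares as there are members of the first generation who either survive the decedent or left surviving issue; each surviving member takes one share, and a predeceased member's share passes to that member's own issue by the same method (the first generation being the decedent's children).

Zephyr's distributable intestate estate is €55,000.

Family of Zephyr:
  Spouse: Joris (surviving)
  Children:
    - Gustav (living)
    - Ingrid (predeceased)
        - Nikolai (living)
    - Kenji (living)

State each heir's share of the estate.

Joris: €22,000; Gustav: €11,000; Nikolai: €11,000; Kenji: €11,000

Joris takes two-fifths of €55,000 = €22,000. The remaining €33,000 passes to the descendants.
The descendants' portion (€33,000) is divided into 3 shares of €11,000: Gustav and Kenji each take €11,000; Ingrid's €11,000 share passes to Ingrid's issue.
Ingrid's share (€11,000) passes entirely to Nikolai.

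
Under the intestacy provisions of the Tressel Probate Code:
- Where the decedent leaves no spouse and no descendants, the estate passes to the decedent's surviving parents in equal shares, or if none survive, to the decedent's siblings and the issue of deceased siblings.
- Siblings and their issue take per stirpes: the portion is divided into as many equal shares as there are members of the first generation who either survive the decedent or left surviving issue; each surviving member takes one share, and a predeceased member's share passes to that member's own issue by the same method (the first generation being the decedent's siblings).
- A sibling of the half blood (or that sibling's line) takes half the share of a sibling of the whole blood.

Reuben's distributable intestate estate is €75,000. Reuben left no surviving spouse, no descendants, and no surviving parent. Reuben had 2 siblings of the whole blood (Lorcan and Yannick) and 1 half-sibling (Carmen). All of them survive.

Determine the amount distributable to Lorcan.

The entire €75,000 passes to the siblings and their issue.
Counting each half-blood sibling's line as half a unit, there are 5/2 units in €75,000, so one unit is €30,000. Whole-blood lines (Lorcan and Yannick) take €30,000 each; half-blood lines (Carmen) take €15,000 each.

Lorcan receives €30,000.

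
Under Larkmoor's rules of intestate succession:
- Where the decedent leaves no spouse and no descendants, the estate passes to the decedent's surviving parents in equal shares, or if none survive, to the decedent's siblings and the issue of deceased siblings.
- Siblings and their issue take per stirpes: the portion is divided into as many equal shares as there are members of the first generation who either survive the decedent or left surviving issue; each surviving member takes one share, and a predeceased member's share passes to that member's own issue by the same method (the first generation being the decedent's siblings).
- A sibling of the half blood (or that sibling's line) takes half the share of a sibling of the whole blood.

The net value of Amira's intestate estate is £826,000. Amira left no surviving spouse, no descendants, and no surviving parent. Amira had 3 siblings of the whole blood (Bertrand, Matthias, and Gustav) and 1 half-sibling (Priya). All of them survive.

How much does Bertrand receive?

Bertrand receives £236,000.

The entire £826,000 passes to the siblings and their issue.
Counting each half-blood sibling's line as half a unit, there are 7/2 units in £826,000, so one unit is £236,000. Whole-blood lines (Bertrand, Matthias, and Gustav) take £236,000 each; half-blood lines (Priya) take £118,000 each.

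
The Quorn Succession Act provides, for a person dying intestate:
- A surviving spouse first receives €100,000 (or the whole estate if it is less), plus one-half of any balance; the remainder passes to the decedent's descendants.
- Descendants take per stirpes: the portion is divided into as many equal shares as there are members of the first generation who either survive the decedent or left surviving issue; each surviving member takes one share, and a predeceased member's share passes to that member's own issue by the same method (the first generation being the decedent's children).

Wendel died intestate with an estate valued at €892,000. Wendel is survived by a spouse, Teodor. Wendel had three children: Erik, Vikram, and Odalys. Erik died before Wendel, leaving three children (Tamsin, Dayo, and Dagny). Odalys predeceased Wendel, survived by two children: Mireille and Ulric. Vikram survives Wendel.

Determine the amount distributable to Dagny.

Teodor first takes €100,000, leaving a balance of €792,000. Teodor then takes one-half of the balance (€396,000), for a total of €496,000. The remaining €396,000 passes to the descendants.
The descendants' portion (€396,000) is divided into 3 shares of €132,000: Vikram takes €132,000; Erik's €132,000 share passes to Erik's issue; Odalys's €132,000 share passes to Odalys's issue.
Erik's share (€132,000) is divided into 3 shares of €44,000: Tamsin, Dayo, and Dagny each take €44,000.
Odalys's share (€132,000) is divided into 2 shares of €66,000: Mireille and Ulric each take €66,000.

Dagny receives €44,000.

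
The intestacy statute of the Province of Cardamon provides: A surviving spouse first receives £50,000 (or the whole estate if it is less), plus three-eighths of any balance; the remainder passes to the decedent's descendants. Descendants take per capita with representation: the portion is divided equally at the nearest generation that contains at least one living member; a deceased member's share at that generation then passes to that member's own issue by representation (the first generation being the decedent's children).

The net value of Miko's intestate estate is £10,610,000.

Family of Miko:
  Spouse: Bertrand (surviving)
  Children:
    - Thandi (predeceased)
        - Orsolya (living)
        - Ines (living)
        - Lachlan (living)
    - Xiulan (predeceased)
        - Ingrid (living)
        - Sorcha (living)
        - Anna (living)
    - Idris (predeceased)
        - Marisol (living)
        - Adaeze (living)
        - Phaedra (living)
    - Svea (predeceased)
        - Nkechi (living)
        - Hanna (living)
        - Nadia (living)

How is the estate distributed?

Bertrand first takes £50,000, leaving a balance of £10,560,000. Bertrand then takes three-eighths of the balance (£3,960,000), for a total of £4,010,000. The remaining £6,600,000 passes to the descendants.
No child survives, so the initial division is made at the grandchildren's generation.
The descendants' portion (£6,600,000) is divided into 12 shares of £550,000: Orsolya, Ines, Lachlan, Ingrid, Sorcha, Anna, Marisol, Adaeze, Phaedra, Nkechi, Hanna, and Nadia each take £550,000.

Bertrand: £4,010,000; Orsolya: £550,000; Ines: £550,000; Lachlan: £550,000; Ingrid: £550,000; Sorcha: £550,000; Anna: £550,000; Marisol: £550,000; Adaeze: £550,000; Phaedra: £550,000; Nkechi: £550,000; Hanna: £550,000; Nadia: £550,000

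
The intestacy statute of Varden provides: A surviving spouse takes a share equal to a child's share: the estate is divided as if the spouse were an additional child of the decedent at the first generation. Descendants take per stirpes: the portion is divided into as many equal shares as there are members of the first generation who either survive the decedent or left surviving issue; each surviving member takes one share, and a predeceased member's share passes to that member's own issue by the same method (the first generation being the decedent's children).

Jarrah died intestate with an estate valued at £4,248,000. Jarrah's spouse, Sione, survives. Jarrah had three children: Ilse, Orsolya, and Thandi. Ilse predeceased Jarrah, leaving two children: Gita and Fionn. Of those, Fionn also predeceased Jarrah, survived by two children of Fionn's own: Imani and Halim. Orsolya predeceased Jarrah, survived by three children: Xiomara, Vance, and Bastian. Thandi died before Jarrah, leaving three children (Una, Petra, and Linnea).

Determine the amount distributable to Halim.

The spouse counts as an additional share at the children's level, so there are 4 primary shares of £1,062,000. Sione takes one such share (£1,062,000).
The children's combined portion (£3,186,000) is divided into 3 shares of £1,062,000: Ilse's £1,062,000 share passes to Ilse's issue; Orsolya's £1,062,000 share passes to Orsolya's issue; Thandi's £1,062,000 share passes to Thandi's issue.
Ilse's share (£1,062,000) is divided into 2 shares of £531,000: Gita takes £531,000; Fionn's £531,000 share passes to Fionn's issue.
Fionn's share (£531,000) is divided into 2 shares of £265,500: Imani and Halim each take £265,500.
Orsolya's share (£1,062,000) is divided into 3 shares of £354,000: Xiomara, Vance, and Bastian each take £354,000.
Thandi's share (£1,062,000) is divided into 3 shares of £354,000: Una, Petra, and Linnea each take £354,000.

Halim receives £265,500.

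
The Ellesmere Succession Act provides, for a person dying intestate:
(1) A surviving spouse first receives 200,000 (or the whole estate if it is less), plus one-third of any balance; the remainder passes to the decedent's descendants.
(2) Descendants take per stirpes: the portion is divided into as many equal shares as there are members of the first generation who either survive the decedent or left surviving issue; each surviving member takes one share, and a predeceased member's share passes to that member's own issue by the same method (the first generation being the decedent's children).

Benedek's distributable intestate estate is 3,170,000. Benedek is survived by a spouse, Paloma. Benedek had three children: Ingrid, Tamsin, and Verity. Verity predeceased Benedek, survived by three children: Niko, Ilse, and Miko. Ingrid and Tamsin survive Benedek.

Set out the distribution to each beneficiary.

Paloma first takes 200,000, leaving a balance of 2,970,000. Paloma then takes one-third of the balance (990,000), for a total of 1,190,000. The remaining 1,980,000 passes to the descendants.
The descendants' portion (1,980,000) is divided into 3 shares of 660,000: Ingrid and Tamsin each take 660,000; Verity's 660,000 share passes to Verity's issue.
Verity's share (660,000) is divided into 3 shares of 220,000: Niko, Ilse, and Miko each take 220,000.

Paloma: 1,190,000; Ingrid: 660,000; Tamsin: 660,000; Niko: 220,000; Ilse: 220,000; Miko: 220,000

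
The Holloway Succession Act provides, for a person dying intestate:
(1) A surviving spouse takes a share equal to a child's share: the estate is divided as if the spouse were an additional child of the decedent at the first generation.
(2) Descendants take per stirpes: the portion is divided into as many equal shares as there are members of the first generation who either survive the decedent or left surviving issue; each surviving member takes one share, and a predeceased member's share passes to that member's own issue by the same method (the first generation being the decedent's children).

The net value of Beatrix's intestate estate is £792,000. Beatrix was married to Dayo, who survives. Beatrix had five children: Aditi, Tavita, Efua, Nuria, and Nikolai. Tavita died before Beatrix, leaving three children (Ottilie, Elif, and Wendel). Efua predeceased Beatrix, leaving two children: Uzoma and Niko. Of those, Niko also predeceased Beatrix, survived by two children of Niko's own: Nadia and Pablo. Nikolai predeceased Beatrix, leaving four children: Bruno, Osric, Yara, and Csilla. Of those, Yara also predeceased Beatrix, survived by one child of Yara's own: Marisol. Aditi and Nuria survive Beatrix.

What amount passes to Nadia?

Nadia receives £33,000.

The spouse counts as an additional share at the children's level, so there are 6 primary shares of £132,000. Dayo takes one such share (£132,000).
The children's combined portion (£660,000) is divided into 5 shares of £132,000: Aditi and Nuria each take £132,000; Tavita's £132,000 share passes to Tavita's issue; Efua's £132,000 share passes to Efua's issue; Nikolai's £132,000 share passes to Nikolai's issue.
Tavita's share (£132,000) is divided into 3 shares of £44,000: Ottilie, Elif, and Wendel each take £44,000.
Efua's share (£132,000) is divided into 2 shares of £66,000: Uzoma takes £66,000; Niko's £66,000 share passes to Niko's issue.
Niko's share (£66,000) is divided into 2 shares of £33,000: Nadia and Pablo each take £33,000.
Nikolai's share (£132,000) is divided into 4 shares of £33,000: Bruno, Osric, and Csilla each take £33,000; Yara's £33,000 share passes to Yara's issue.
Yara's share (£33,000) passes entirely to Marisol.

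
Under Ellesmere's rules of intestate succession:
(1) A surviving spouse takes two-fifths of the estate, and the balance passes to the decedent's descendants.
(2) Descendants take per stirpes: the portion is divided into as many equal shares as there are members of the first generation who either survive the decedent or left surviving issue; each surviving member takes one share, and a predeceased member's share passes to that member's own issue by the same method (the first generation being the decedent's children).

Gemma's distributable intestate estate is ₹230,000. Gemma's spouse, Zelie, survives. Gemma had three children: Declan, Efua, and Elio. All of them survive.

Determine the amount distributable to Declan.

Declan receives ₹46,000.

Zelie takes two-fifths of ₹230,000 = ₹92,000. The remaining ₹138,000 passes to the descendants.
The descendants' portion (₹138,000) is divided into 3 shares of ₹46,000: Declan, Efua, and Elio each take ₹46,000.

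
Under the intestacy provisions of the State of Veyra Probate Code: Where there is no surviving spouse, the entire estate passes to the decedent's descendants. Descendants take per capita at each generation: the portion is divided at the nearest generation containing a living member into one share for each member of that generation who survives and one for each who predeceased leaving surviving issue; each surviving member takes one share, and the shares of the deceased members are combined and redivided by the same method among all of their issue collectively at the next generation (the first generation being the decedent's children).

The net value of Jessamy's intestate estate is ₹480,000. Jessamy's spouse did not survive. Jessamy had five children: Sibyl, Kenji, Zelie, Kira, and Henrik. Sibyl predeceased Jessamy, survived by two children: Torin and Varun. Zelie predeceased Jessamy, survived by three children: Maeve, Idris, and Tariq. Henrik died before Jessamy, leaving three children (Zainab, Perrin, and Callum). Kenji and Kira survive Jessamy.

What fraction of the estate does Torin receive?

The entire ₹480,000 passes to the descendants.
That amount (₹480,000) is divided at the children's generation into 5 shares of ₹96,000. Kenji and Kira each take ₹96,000. The 3 shares of the deceased (Sibyl, Zelie, and Henrik) are combined into a pool of ₹288,000.
That pool (₹288,000) is divided at the grandchildren's generation equally among Torin, Varun, Maeve, Idris, Tariq, Zainab, Perrin, and Callum: ₹36,000 each.

Torin receives 3/40 of the estate.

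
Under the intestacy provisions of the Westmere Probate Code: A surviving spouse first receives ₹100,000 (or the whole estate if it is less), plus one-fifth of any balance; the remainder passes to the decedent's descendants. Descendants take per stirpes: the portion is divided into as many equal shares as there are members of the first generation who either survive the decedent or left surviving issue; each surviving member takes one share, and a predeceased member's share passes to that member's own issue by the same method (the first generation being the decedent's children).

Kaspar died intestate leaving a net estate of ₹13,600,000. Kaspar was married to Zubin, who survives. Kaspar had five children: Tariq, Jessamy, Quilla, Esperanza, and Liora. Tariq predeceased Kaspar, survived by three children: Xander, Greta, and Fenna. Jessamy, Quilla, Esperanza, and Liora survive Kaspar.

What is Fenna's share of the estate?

Zubin first takes ₹100,000, leaving a balance of ₹13,500,000. Zubin then takes one-fifth of the balance (₹2,700,000), for a total of ₹2,800,000. The remaining ₹10,800,000 passes to the descendants.
The descendants' portion (₹10,800,000) is divided into 5 shares of ₹2,160,000: Jessamy, Quilla, Esperanza, and Liora each take ₹2,160,000; Tariq's ₹2,160,000 share passes to Tariq's issue.
Tariq's share (₹2,160,000) is divided into 3 shares of ₹720,000: Xander, Greta, and Fenna each take ₹720,000.

Fenna receives ₹720,000.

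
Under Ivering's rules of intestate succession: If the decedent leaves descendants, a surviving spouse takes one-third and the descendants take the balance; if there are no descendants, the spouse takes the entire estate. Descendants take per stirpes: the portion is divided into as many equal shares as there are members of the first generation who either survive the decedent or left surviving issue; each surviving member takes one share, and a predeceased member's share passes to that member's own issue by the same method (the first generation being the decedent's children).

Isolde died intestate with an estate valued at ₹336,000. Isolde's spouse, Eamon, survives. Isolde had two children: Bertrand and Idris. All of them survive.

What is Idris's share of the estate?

Eamon takes one-third of ₹336,000 = ₹112,000. The remaining ₹224,000 passes to the descendants.
The descendants' portion (₹224,000) is divided into 2 shares of ₹112,000: Bertrand and Idris each take ₹112,000.

Idris receives ₹112,000.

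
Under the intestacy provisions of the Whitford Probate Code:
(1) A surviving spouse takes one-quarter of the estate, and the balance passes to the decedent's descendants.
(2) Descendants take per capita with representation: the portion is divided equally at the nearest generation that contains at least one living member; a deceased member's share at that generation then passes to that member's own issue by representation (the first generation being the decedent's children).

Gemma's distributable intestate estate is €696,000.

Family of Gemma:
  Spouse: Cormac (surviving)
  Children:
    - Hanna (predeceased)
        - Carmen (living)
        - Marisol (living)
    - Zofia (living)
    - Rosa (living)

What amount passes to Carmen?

Cormac takes one-quarter of €696,000 = €174,000. The remaining €522,000 passes to the descendants.
The descendants' portion (€522,000) is divided into 3 shares of €174,000: Zofia and Rosa each take €174,000; Hanna's €174,000 share passes to Hanna's issue.
Hanna's share (€174,000) is divided into 2 shares of €87,000: Carmen and Marisol each take €87,000.

Carmen receives €87,000.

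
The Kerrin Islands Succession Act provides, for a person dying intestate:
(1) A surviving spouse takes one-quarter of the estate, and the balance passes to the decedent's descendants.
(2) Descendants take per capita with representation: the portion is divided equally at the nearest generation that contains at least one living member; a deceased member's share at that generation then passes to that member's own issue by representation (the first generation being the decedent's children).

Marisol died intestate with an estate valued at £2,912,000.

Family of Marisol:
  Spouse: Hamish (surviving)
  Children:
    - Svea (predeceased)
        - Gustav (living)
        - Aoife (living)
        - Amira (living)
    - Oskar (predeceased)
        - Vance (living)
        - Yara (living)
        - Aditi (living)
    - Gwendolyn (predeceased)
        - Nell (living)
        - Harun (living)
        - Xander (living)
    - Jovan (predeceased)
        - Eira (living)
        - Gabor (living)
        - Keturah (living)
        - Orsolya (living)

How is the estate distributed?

Hamish takes one-quarter of £2,912,000 = £728,000. The remaining £2,184,000 passes to the descendants.
No child survives, so the initial division is made at the grandchildren's generation.
The descendants' portion (£2,184,000) is divided into 13 shares of £168,000: Gustav, Aoife, Amira, Vance, Yara, Aditi, Nell, Harun, Xander, Eira, Gabor, Keturah, and Orsolya each take £168,000.

Hamish: £728,000; Gustav: £168,000; Aoife: £168,000; Amira: £168,000; Vance: £168,000; Yara: £168,000; Aditi: £168,000; Nell: £168,000; Harun: £168,000; Xander: £168,000; Eira: £168,000; Gabor: £168,000; Keturah: £168,000; Orsolya: £168,000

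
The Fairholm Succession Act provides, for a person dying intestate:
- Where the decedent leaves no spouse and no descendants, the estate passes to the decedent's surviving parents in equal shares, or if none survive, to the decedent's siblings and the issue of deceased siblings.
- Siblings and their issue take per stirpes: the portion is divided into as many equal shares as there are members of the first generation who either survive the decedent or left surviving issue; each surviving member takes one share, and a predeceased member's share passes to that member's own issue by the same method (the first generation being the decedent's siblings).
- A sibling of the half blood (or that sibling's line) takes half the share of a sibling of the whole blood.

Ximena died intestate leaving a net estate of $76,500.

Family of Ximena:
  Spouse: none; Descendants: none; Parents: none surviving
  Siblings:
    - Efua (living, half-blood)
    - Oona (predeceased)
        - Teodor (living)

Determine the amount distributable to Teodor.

Teodor receives $51,000.

The entire $76,500 passes to the siblings and their issue.
Counting each half-blood sibling's line as half a unit, there are 3/2 units in $76,500, so one unit is $51,000. Whole-blood lines (Oona) take $51,000 each; half-blood lines (Efua) take $25,500 each.
Oona's share ($51,000) passes entirely to Teodor.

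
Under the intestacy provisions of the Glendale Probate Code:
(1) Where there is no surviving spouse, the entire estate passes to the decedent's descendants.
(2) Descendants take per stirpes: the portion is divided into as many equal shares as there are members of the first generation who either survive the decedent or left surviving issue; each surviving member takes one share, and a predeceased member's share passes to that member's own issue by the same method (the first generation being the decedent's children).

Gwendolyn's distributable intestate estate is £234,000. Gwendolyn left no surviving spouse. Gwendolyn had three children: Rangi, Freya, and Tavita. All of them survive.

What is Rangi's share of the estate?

The entire £234,000 passes to the descendants.
That amount (£234,000) is divided into 3 shares of £78,000: Rangi, Freya, and Tavita each take £78,000.

Rangi receives £78,000.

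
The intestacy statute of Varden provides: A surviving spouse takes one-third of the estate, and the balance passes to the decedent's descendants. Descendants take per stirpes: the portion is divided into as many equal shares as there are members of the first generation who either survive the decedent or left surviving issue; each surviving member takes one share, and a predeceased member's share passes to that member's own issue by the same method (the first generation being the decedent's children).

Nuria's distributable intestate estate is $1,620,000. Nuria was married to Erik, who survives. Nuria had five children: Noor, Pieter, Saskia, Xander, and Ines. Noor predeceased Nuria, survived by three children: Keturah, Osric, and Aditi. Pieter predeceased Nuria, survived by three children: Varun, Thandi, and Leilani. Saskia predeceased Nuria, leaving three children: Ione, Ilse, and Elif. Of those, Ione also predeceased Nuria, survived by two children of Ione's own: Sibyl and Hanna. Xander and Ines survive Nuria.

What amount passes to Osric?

Erik takes one-third of $1,620,000 = $540,000. The remaining $1,080,000 passes to the descendants.
The descendants' portion ($1,080,000) is divided into 5 shares of $216,000: Xander and Ines each take $216,000; Noor's $216,000 share passes to Noor's issue; Pieter's $216,000 share passes to Pieter's issue; Saskia's $216,000 share passes to Saskia's issue.
Noor's share ($216,000) is divided into 3 shares of $72,000: Keturah, Osric, and Aditi each take $72,000.
Pieter's share ($216,000) is divided into 3 shares of $72,000: Varun, Thandi, and Leilani each take $72,000.
Saskia's share ($216,000) is divided into 3 shares of $72,000: Ilse and Elif each take $72,000; Ione's $72,000 share passes to Ione's issue.
Ione's share ($72,000) is divided into 2 shares of $36,000: Sibyl and Hanna each take $36,000.

Osric receives $72,000.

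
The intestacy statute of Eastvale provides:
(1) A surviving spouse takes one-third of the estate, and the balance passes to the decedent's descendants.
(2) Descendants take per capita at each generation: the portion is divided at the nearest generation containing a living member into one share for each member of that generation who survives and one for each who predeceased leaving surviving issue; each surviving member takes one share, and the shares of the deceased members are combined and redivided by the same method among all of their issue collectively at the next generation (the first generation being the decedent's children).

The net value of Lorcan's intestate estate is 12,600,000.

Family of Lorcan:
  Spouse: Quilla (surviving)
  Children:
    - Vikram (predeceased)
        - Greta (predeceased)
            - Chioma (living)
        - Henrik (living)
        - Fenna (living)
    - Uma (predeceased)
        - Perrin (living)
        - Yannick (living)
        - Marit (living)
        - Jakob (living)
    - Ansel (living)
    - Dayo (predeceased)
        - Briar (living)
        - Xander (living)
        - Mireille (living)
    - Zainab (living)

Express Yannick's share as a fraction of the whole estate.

Quilla takes one-third of 12,600,000 = 4,200,000. The remaining 8,400,000 passes to the descendants.
The descendants' portion (8,400,000) is divided at the children's generation into 5 shares of 1,680,000. Ansel and Zainab each take 1,680,000. The 3 shares of the deceased (Vikram, Uma, and Dayo) are combined into a pool of 5,040,000.
That pool (5,040,000) is divided at the grandchildren's generation into 10 shares of 504,000. Henrik, Fenna, Perrin, Yannick, Marit, Jakob, Briar, Xander, and Mireille each take 504,000. The remaining share for the deceased Greta (504,000) is carried to the next generation.
That pool (504,000) passes entirely to Chioma, the sole taker at the great-grandchildren's generation.

Yannick receives 1/25 of the estate.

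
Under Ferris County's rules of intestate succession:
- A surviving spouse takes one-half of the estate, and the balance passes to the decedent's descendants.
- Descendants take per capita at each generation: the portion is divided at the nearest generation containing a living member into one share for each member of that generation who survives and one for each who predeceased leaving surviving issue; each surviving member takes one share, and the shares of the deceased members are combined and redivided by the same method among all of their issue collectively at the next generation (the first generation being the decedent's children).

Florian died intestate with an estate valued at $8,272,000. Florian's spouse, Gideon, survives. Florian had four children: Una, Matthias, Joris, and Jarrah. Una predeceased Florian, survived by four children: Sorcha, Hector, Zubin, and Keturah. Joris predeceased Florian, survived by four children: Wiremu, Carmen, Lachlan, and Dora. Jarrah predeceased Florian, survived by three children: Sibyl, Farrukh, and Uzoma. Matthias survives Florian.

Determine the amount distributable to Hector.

Hector receives $282,000.

Gideon takes one-half of $8,272,000 = $4,136,000. The remaining $4,136,000 passes to the descendants.
The descendants' portion ($4,136,000) is divided at the children's generation into 4 shares of $1,034,000. Matthias takes $1,034,000. The 3 shares of the deceased (Una, Joris, and Jarrah) are combined into a pool of $3,102,000.
That pool ($3,102,000) is divided at the grandchildren's generation equally among Sorcha, Hector, Zubin, Keturah, Wiremu, Carmen, Lachlan, Dora, Sibyl, Farrukh, and Uzoma: $282,000 each.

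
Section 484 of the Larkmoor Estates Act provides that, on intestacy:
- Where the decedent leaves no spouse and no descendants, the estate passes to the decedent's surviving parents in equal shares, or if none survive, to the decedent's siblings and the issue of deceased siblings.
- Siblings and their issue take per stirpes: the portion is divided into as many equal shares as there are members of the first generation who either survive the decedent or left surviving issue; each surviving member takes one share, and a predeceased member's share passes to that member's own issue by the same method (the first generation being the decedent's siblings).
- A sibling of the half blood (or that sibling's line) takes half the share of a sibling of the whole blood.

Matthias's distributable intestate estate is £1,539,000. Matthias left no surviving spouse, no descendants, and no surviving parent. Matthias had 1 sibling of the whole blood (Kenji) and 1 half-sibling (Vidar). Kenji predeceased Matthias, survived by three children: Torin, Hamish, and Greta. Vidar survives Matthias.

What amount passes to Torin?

The entire £1,539,000 passes to the siblings and their issue.
Counting each half-blood sibling's line as half a unit, there are 3/2 units in £1,539,000, so one unit is £1,026,000. Whole-blood lines (Kenji) take £1,026,000 each; half-blood lines (Vidar) take £513,000 each.
Kenji's share (£1,026,000) is divided into 3 shares of £342,000: Torin, Hamish, and Greta each take £342,000.

Torin receives £342,000.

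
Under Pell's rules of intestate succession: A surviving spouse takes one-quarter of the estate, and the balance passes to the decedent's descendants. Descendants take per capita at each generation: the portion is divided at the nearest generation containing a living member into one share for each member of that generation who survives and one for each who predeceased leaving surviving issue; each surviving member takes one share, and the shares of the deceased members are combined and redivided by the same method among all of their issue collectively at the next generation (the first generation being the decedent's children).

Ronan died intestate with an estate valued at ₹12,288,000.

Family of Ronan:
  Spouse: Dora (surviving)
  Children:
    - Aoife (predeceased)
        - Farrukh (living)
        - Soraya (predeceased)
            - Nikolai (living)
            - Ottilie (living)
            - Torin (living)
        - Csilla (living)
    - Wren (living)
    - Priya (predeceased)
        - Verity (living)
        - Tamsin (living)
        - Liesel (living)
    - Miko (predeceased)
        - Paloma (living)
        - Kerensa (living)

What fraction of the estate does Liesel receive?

Dora takes one-quarter of ₹12,288,000 = ₹3,072,000. The remaining ₹9,216,000 passes to the descendants.
The descendants' portion (₹9,216,000) is divided at the children's generation into 4 shares of ₹2,304,000. Wren takes ₹2,304,000. The 3 shares of the deceased (Aoife, Priya, and Miko) are combined into a pool of ₹6,912,000.
That pool (₹6,912,000) is divided at the grandchildren's generation into 8 shares of ₹864,000. Farrukh, Csilla, Verity, Tamsin, Liesel, Paloma, and Kerensa each take ₹864,000. The remaining share for the deceased Soraya (₹864,000) is carried to the next generation.
That pool (₹864,000) is divided at the great-grandchildren's generation equally among Nikolai, Ottilie, and Torin: ₹288,000 each.

Liesel receives 9/128 of the estate.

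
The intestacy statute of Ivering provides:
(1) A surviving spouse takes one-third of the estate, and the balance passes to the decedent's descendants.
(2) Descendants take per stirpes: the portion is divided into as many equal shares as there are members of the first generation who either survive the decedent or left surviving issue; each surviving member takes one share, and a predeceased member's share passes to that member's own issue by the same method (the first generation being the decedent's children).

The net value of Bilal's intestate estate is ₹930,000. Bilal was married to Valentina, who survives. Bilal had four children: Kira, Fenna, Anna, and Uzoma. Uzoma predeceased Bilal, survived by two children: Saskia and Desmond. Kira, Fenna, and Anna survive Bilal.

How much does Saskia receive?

Valentina takes one-third of ₹930,000 = ₹310,000. The remaining ₹620,000 passes to the descendants.
The descendants' portion (₹620,000) is divided into 4 shares of ₹155,000: Kira, Fenna, and Anna each take ₹155,000; Uzoma's ₹155,000 share passes to Uzoma's issue.
Uzoma's share (₹155,000) is divided into 2 shares of ₹77,500: Saskia and Desmond each take ₹77,500.

Saskia receives ₹77,500.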